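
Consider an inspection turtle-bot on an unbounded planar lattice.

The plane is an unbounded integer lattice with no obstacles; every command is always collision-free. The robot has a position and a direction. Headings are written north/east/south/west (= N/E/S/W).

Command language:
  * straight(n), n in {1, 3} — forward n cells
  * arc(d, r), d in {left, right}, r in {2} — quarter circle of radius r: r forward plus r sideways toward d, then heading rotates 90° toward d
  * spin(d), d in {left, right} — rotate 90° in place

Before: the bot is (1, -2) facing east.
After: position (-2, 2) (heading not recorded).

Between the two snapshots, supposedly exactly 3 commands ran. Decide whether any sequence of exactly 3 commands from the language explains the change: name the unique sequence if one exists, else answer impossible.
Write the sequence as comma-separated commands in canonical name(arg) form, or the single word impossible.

key: order matters: swapping arc(left, 2) and straight(3) lands elsewhere
start: (1, -2) facing east
1. arc(left, 2) → (3, 0) facing north
2. arc(left, 2) → (1, 2) facing west
3. straight(3) → (-2, 2) facing west
no other 3-command option fits: unique.

arc(left, 2), arc(left, 2), straight(3)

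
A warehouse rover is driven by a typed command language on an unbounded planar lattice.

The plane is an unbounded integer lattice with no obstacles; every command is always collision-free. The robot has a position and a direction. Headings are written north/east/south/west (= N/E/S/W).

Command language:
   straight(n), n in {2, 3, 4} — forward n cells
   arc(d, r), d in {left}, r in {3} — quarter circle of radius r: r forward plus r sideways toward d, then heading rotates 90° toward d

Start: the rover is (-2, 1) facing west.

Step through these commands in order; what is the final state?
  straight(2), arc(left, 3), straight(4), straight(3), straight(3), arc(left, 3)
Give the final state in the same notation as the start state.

(-4, -15) facing east

start: (-2, 1) facing west
t=1 straight(2) ⇒ (-4, 1) facing west
t=2 arc(left, 3) ⇒ (-7, -2) facing south
t=3 straight(4) ⇒ (-7, -6) facing south
t=4 straight(3) ⇒ (-7, -9) facing south
t=5 straight(3) ⇒ (-7, -12) facing south
t=6 arc(left, 3) ⇒ (-4, -15) facing east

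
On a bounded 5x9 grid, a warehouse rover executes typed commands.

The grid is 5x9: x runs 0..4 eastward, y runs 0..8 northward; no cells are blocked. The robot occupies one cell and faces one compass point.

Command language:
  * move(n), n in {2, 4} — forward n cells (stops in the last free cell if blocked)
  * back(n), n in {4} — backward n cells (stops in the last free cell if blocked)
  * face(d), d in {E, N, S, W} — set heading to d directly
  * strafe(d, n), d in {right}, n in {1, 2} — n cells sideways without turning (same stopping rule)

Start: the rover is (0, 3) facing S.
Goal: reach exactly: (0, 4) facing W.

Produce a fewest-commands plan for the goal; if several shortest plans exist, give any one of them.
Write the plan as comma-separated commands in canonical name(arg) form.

face(W), strafe(right, 1)

from: (0, 3) facing S
1. face(W) → (0, 3) facing W
2. strafe(right, 1) → (0, 4) facing W
minimal: 2 command(s), checked below 2.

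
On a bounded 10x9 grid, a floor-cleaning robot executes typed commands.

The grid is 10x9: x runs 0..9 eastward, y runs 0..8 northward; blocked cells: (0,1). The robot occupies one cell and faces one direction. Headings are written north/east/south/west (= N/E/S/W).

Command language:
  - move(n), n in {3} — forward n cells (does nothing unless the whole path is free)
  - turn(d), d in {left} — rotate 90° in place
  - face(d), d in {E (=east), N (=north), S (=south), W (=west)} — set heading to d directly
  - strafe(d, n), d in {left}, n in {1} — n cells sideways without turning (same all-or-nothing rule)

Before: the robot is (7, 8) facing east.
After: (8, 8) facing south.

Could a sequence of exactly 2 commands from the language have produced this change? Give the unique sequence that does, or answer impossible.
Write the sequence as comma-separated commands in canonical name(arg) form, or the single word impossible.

key: order matters: swapping face(S) and strafe(left, 1) lands elsewhere
begin: (7, 8) facing east
step 1 (face(S)): (7, 8) facing south
step 2 (strafe(left, 1)): (8, 8) facing south
no other 2-command option fits: unique.

face(S), strafe(left, 1)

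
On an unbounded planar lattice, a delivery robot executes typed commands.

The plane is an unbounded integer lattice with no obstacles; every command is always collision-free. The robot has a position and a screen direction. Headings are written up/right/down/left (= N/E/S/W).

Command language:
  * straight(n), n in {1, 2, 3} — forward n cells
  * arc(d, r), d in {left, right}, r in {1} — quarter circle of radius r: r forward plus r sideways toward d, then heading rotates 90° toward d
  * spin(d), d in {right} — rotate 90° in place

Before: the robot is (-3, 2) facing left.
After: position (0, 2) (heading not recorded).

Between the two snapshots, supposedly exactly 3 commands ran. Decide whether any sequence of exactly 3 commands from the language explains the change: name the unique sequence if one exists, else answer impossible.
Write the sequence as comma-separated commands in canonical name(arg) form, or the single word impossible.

spin(right), spin(right), straight(3)

key: order matters: swapping spin(right) and straight(3) lands elsewhere
begin: (-3, 2) facing left
t=1 spin(right) ⇒ (-3, 2) facing up
t=2 spin(right) ⇒ (-3, 2) facing right
t=3 straight(3) ⇒ (0, 2) facing right
uniquely the one of 216 3-step routes that fits.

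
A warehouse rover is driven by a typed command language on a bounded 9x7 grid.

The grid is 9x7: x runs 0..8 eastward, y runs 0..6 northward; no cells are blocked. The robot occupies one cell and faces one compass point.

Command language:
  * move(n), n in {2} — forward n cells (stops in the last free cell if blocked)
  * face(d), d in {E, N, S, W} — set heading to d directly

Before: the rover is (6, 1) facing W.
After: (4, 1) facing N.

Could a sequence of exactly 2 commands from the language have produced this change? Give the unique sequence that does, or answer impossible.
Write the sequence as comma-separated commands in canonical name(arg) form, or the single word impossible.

key: order matters: swapping move(2) and face(N) lands elsewhere
begin: (6, 1) facing W
t=1 move(2) ⇒ (4, 1) facing W
t=2 face(N) ⇒ (4, 1) facing N
no rival 2-sequence matches.

move(2), face(N)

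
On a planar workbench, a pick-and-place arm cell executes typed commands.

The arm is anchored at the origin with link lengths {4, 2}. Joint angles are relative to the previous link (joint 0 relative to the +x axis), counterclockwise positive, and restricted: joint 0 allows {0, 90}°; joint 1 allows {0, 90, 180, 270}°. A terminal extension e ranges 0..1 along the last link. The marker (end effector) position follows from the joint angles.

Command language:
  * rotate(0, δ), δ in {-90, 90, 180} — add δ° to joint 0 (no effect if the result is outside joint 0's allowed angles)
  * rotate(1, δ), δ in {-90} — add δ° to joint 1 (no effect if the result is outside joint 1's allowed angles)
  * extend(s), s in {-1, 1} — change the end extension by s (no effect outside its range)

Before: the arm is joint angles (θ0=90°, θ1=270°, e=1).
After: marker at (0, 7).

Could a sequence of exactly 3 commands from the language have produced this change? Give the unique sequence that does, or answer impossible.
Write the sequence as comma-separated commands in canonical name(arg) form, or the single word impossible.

rotate(1, -90), rotate(1, -90), rotate(1, -90)

t0: joint angles (θ0=90°, θ1=270°, e=1)
[1] after rotate(1, -90): joint angles (θ0=90°, θ1=180°, e=1)
[2] after rotate(1, -90): joint angles (θ0=90°, θ1=90°, e=1)
[3] after rotate(1, -90): joint angles (θ0=90°, θ1=0°, e=1)
uniquely the one of 216 3-step routes that fits.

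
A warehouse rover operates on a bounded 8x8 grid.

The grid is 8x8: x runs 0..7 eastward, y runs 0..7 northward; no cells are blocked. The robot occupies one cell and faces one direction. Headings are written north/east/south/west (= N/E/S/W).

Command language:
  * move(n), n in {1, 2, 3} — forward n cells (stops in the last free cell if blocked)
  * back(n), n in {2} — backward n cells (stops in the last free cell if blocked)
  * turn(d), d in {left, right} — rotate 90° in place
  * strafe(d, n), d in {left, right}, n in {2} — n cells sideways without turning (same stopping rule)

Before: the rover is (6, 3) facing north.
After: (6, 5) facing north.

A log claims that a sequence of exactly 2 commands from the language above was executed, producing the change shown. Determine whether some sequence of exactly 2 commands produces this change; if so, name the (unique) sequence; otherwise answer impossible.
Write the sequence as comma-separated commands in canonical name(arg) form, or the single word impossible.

move(1), move(1)

key: still facing N at the end — nothing in the sequence rotates
from: (6, 3) facing north
t=1 move(1) ⇒ (6, 4) facing north
t=2 move(1) ⇒ (6, 5) facing north
no rival 2-sequence matches.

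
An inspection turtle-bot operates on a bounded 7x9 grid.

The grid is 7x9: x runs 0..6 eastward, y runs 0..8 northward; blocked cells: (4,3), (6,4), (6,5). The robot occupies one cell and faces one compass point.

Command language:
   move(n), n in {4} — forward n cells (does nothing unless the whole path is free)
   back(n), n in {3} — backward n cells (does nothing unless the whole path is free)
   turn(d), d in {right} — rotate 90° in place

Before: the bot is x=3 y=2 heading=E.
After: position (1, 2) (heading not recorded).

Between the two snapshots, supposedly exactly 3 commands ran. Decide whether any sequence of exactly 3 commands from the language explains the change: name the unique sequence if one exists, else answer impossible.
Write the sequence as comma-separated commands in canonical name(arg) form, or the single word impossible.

start: x=3 y=2 heading=E
1. back(3) → x=0 y=2 heading=E
2. move(4) → x=4 y=2 heading=E
3. back(3) → x=1 y=2 heading=E
all 27 alternatives checked — unique.

back(3), move(4), back(3)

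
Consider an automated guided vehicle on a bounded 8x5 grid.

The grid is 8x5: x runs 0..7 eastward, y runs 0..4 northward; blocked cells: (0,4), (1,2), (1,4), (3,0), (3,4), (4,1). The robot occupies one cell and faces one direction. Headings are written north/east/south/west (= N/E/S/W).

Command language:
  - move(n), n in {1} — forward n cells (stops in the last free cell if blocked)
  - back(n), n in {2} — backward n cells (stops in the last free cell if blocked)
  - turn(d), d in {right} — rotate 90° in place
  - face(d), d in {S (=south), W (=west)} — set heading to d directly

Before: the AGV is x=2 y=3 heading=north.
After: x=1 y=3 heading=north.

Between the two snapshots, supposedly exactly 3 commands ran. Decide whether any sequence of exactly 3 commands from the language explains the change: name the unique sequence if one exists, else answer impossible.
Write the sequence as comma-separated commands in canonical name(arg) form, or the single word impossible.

face(W), move(1), turn(right)

key: running turn(right) before face(W) would end elsewhere — order is forced
initial: x=2 y=3 heading=north
t=1 face(W) ⇒ x=2 y=3 heading=west
t=2 move(1) ⇒ x=1 y=3 heading=west
t=3 turn(right) ⇒ x=1 y=3 heading=north
all 125 alternatives checked — unique.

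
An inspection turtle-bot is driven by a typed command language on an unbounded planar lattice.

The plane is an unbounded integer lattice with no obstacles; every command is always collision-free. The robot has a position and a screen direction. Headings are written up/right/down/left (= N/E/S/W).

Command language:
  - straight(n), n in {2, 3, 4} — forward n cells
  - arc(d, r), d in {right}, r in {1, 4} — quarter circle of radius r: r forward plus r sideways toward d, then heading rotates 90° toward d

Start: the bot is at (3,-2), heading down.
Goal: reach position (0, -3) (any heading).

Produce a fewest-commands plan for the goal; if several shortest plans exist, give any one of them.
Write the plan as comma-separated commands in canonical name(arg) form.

from: at (3,-2), heading down
step 1 (arc(right, 1)): at (2,-3), heading left
step 2 (straight(2)): at (0,-3), heading left
shorter routes all fall short; 2 is best.

arc(right, 1), straight(2)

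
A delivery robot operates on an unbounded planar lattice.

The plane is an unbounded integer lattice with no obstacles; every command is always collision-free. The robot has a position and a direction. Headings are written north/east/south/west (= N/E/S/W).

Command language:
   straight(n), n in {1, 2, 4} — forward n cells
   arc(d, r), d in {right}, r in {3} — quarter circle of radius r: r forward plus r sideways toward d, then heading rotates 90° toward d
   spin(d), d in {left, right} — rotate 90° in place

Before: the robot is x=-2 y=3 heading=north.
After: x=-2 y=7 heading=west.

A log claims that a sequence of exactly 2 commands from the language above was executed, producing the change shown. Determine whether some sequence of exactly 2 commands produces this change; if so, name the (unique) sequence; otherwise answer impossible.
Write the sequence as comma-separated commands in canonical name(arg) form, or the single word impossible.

straight(4), spin(left)

key: running spin(left) before straight(4) would end elsewhere — order is forced
begin: x=-2 y=3 heading=north
step 1 (straight(4)): x=-2 y=7 heading=north
step 2 (spin(left)): x=-2 y=7 heading=west
uniquely the one of 36 2-step routes that fits.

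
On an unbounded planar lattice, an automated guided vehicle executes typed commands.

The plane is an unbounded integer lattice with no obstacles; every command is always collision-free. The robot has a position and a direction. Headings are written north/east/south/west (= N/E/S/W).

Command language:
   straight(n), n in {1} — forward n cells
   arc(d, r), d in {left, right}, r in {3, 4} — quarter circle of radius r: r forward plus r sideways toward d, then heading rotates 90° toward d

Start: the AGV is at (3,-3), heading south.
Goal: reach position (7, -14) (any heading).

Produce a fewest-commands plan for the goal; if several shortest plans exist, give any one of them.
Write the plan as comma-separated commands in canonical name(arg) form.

begin: at (3,-3), heading south
1. straight(1) → at (3,-4), heading south
2. arc(left, 3) → at (6,-7), heading east
3. arc(right, 4) → at (10,-11), heading south
4. arc(right, 3) → at (7,-14), heading west
minimal: 4 command(s), checked below 4.

straight(1), arc(left, 3), arc(right, 4), arc(right, 3)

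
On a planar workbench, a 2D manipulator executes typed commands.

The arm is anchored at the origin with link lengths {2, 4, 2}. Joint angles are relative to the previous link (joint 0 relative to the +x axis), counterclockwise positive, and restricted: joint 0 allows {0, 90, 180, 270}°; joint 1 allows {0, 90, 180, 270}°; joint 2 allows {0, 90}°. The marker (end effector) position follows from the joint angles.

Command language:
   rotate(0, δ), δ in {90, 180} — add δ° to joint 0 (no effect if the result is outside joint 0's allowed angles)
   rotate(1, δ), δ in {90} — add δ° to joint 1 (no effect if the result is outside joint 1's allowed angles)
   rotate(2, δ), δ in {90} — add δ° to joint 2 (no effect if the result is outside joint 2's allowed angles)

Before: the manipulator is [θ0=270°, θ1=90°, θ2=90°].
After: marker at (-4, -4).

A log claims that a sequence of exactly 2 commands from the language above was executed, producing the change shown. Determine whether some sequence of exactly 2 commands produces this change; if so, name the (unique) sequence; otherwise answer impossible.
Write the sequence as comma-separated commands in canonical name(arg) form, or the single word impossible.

t0: [θ0=270°, θ1=90°, θ2=90°]
1. rotate(1, 90) → [θ0=270°, θ1=180°, θ2=90°]
2. rotate(1, 90) → [θ0=270°, θ1=270°, θ2=90°]
uniquely the one of 16 2-step routes that fits.

rotate(1, 90), rotate(1, 90)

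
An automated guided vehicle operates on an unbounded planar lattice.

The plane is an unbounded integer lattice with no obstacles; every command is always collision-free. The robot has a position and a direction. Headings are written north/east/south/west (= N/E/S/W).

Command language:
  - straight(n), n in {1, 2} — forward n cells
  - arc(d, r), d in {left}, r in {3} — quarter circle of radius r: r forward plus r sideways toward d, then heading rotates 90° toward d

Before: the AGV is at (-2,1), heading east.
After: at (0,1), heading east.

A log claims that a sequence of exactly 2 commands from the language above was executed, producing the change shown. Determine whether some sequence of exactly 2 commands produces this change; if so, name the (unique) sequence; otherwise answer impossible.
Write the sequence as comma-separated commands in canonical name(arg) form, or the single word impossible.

straight(1), straight(1)

key: still facing E at the end — nothing in the sequence rotates
from: at (-2,1), heading east
step 1 (straight(1)): at (-1,1), heading east
step 2 (straight(1)): at (0,1), heading east
no other 2-command option fits: unique.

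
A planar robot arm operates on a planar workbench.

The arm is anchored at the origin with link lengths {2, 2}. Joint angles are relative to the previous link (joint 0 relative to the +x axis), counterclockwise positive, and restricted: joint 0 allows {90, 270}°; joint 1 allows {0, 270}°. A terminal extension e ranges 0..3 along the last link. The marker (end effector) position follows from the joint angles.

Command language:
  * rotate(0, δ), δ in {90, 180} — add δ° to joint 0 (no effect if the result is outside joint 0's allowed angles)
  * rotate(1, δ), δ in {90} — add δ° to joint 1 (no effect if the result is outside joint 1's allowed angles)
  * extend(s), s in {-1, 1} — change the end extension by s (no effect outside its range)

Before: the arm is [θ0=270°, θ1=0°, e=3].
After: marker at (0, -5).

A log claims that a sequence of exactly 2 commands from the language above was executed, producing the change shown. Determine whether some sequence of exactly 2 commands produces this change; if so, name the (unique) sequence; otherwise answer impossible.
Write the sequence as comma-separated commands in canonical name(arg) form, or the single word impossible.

from: [θ0=270°, θ1=0°, e=3]
1. extend(-1) → [θ0=270°, θ1=0°, e=2]
2. extend(-1) → [θ0=270°, θ1=0°, e=1]
no other 2-command option fits: unique.

extend(-1), extend(-1)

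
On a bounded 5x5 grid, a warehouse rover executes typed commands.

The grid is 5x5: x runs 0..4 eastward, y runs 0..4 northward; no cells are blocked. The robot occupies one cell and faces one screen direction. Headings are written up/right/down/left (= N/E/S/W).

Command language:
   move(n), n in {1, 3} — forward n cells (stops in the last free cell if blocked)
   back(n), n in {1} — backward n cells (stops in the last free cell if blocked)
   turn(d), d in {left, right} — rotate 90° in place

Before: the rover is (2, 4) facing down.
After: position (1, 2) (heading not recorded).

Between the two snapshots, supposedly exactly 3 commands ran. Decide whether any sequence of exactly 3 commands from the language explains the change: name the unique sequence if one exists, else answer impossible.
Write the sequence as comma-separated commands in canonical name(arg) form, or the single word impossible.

checked all 3-command options: none fits.

impossible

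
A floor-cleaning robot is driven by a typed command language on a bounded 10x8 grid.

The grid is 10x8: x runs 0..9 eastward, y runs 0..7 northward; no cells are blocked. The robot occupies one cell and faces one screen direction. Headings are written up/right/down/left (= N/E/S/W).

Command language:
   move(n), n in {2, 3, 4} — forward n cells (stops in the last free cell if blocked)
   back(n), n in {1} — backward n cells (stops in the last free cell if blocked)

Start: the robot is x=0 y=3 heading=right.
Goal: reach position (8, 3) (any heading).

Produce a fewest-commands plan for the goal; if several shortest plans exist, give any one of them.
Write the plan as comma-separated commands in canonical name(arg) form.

move(4), move(4)

from: x=0 y=3 heading=right
[1] after move(4): x=4 y=3 heading=right
[2] after move(4): x=8 y=3 heading=right
minimal: 2 command(s), checked below 2.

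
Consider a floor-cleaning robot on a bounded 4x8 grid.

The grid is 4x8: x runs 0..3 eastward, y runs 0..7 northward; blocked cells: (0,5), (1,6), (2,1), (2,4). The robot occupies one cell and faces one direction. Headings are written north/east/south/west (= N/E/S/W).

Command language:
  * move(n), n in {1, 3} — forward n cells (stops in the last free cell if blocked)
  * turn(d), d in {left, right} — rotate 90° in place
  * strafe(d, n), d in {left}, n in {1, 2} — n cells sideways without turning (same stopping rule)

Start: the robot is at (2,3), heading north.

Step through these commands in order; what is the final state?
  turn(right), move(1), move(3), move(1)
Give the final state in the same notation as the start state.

at (3,3), heading east

from: at (2,3), heading north
step 1 (turn(right)): at (2,3), heading east
step 2 (move(1)): at (3,3), heading east
step 3 (move(3)): at (3,3), heading east
step 4 (move(1)): at (3,3), heading east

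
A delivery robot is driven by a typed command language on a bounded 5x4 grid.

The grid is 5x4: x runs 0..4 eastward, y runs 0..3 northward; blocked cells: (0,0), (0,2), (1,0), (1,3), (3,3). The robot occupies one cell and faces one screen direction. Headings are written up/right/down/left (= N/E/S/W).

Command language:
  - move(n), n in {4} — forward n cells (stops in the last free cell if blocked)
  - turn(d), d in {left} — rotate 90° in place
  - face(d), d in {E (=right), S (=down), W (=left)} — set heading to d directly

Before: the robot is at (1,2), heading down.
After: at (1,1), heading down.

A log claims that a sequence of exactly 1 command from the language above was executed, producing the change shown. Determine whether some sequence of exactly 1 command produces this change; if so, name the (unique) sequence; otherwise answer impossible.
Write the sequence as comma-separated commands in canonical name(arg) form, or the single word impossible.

move(4)

key: move(4) is stopped early by the blocked cell at (1,0)
initial: at (1,2), heading down
t=1 move(4) ⇒ at (1,1), heading down
uniquely the one of 5 1-step routes that fits.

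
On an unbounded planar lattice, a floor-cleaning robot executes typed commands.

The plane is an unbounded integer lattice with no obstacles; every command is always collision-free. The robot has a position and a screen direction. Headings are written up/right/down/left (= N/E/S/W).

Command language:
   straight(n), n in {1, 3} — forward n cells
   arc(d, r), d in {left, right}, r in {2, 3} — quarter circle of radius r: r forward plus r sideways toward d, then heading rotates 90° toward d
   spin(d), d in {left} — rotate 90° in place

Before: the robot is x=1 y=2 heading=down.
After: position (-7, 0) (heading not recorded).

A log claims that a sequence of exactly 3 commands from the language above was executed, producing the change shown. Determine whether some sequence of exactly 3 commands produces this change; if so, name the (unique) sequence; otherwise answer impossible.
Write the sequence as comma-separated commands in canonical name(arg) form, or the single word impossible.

arc(right, 2), straight(3), straight(3)

key: order matters: swapping arc(right, 2) and straight(3) lands elsewhere
start: x=1 y=2 heading=down
t=1 arc(right, 2) ⇒ x=-1 y=0 heading=left
t=2 straight(3) ⇒ x=-4 y=0 heading=left
t=3 straight(3) ⇒ x=-7 y=0 heading=left
all 343 alternatives checked — unique.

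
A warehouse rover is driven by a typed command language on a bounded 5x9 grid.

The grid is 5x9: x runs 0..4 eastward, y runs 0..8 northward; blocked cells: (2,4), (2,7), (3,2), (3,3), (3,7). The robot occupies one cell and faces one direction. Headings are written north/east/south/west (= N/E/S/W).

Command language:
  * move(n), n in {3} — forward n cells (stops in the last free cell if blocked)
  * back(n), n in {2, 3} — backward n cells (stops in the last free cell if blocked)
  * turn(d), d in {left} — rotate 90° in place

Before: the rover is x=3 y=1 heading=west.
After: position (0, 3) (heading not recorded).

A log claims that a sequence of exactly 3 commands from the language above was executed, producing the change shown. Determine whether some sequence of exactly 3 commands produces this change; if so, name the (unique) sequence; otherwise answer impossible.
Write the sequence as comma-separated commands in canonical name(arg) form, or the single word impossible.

move(3), turn(left), back(2)

key: order matters: swapping move(3) and back(2) lands elsewhere
start: x=3 y=1 heading=west
step 1 (move(3)): x=0 y=1 heading=west
step 2 (turn(left)): x=0 y=1 heading=south
step 3 (back(2)): x=0 y=3 heading=south
no other 3-command option fits: unique.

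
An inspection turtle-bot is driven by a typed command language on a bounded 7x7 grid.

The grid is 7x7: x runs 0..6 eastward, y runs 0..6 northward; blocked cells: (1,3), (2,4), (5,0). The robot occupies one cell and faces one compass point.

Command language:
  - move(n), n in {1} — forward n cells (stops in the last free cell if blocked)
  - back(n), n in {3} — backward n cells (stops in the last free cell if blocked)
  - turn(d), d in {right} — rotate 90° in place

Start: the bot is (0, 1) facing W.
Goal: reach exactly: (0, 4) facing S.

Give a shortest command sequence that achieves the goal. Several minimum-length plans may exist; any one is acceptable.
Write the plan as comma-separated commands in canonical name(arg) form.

turn(right), turn(right), turn(right), back(3)

begin: (0, 1) facing W
1. turn(right) → (0, 1) facing N
2. turn(right) → (0, 1) facing E
3. turn(right) → (0, 1) facing S
4. back(3) → (0, 4) facing S
no 3-step plan works, so 4 is optimal.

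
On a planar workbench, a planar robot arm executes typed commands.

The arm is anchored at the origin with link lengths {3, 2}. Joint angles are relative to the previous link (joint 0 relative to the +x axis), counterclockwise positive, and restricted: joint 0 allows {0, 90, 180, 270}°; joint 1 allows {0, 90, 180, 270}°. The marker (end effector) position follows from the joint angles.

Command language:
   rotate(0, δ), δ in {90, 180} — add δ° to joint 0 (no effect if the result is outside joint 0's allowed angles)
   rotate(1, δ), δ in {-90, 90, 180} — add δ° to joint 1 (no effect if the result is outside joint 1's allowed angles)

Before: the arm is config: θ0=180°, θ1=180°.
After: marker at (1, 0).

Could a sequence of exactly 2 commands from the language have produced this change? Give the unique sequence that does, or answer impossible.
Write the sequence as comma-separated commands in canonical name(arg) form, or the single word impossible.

start: config: θ0=180°, θ1=180°
step 1 (rotate(0, 90)): config: θ0=270°, θ1=180°
step 2 (rotate(0, 90)): config: θ0=0°, θ1=180°
uniquely the one of 25 2-step routes that fits.

rotate(0, 90), rotate(0, 90)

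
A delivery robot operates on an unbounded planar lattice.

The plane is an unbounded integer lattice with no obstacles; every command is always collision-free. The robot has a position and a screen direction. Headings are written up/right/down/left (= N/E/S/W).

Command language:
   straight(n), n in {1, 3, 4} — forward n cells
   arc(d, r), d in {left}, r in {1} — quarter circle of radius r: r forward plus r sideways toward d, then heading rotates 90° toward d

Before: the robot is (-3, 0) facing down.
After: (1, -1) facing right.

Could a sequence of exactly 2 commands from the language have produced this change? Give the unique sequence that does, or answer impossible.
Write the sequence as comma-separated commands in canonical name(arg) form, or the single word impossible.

arc(left, 1), straight(3)

key: position moved to (1,-1) AND the heading swung to E — translation plus rotation needed
t0: (-3, 0) facing down
step 1 (arc(left, 1)): (-2, -1) facing right
step 2 (straight(3)): (1, -1) facing right
no other 2-command option fits: unique.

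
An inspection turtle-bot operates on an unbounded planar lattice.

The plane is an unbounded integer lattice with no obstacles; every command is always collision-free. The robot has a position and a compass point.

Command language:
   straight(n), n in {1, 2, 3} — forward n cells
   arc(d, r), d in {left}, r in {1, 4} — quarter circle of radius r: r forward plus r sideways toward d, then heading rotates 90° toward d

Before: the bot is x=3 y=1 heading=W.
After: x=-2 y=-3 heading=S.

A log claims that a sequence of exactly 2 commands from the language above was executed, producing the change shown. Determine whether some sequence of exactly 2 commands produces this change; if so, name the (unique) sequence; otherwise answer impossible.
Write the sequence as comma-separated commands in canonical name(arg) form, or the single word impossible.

straight(1), arc(left, 4)

key: position moved to (-2,-3) AND the heading swung to S — translation plus rotation needed
from: x=3 y=1 heading=W
1. straight(1) → x=2 y=1 heading=W
2. arc(left, 4) → x=-2 y=-3 heading=S
all 25 alternatives checked — unique.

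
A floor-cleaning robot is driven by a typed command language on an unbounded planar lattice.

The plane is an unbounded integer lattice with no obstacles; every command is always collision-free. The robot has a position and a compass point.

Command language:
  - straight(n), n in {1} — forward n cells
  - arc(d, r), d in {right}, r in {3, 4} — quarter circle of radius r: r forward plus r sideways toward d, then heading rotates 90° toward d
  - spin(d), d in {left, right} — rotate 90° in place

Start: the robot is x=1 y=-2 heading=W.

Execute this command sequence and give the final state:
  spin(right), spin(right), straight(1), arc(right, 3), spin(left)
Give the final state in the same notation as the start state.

initial: x=1 y=-2 heading=W
t=1 spin(right) ⇒ x=1 y=-2 heading=N
t=2 spin(right) ⇒ x=1 y=-2 heading=E
t=3 straight(1) ⇒ x=2 y=-2 heading=E
t=4 arc(right, 3) ⇒ x=5 y=-5 heading=S
t=5 spin(left) ⇒ x=5 y=-5 heading=E

x=5 y=-5 heading=E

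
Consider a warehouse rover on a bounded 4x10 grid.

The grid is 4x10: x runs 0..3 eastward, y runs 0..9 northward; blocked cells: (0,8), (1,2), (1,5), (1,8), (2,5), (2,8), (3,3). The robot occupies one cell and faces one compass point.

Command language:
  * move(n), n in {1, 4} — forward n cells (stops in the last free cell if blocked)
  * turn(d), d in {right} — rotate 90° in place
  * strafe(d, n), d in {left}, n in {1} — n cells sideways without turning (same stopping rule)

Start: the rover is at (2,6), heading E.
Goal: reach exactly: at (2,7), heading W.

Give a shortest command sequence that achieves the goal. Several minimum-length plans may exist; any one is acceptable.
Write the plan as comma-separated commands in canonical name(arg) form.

begin: at (2,6), heading E
1. strafe(left, 1) → at (2,7), heading E
2. turn(right) → at (2,7), heading S
3. turn(right) → at (2,7), heading W
no 2-step plan works, so 3 is optimal.

strafe(left, 1), turn(right), turn(right)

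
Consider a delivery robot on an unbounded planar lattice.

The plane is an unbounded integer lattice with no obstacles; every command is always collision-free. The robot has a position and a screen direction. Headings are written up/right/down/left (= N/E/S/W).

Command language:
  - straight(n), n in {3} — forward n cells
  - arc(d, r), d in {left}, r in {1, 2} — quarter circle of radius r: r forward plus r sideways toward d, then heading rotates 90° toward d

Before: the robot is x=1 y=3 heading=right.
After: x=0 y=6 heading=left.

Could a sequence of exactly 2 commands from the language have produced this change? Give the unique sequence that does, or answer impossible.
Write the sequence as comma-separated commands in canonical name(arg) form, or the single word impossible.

arc(left, 1), arc(left, 2)

key: position moved to (0,6) AND the heading swung to W — translation plus rotation needed
start: x=1 y=3 heading=right
1. arc(left, 1) → x=2 y=4 heading=up
2. arc(left, 2) → x=0 y=6 heading=left
all 9 alternatives checked — unique.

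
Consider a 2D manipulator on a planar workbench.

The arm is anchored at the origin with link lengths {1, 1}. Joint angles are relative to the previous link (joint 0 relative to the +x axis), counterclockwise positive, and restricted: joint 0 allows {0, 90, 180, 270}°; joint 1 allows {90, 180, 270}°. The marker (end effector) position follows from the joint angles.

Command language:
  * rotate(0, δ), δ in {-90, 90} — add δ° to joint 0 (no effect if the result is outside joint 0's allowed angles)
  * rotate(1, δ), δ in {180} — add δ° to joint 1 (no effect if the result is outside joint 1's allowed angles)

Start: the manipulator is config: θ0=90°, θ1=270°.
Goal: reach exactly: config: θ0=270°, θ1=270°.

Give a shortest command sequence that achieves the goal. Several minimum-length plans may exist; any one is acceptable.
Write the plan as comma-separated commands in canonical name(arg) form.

rotate(0, 90), rotate(0, 90)

t0: config: θ0=90°, θ1=270°
step 1 (rotate(0, 90)): config: θ0=180°, θ1=270°
step 2 (rotate(0, 90)): config: θ0=270°, θ1=270°
shorter routes all fall short; 2 is best.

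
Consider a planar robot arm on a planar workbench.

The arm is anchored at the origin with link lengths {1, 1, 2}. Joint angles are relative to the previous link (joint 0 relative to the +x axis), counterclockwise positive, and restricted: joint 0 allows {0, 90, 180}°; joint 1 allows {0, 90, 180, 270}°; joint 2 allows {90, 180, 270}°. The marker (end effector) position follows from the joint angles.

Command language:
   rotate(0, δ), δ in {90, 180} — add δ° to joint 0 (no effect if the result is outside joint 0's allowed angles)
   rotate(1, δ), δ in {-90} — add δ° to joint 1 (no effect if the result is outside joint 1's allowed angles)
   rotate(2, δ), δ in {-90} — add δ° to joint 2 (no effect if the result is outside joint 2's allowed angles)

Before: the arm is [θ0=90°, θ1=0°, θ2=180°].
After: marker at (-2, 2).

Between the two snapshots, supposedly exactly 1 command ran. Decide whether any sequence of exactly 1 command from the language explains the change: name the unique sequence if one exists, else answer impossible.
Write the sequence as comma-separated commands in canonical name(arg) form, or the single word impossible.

start: [θ0=90°, θ1=0°, θ2=180°]
1. rotate(2, -90) → [θ0=90°, θ1=0°, θ2=90°]
no rival 1-sequence matches.

rotate(2, -90)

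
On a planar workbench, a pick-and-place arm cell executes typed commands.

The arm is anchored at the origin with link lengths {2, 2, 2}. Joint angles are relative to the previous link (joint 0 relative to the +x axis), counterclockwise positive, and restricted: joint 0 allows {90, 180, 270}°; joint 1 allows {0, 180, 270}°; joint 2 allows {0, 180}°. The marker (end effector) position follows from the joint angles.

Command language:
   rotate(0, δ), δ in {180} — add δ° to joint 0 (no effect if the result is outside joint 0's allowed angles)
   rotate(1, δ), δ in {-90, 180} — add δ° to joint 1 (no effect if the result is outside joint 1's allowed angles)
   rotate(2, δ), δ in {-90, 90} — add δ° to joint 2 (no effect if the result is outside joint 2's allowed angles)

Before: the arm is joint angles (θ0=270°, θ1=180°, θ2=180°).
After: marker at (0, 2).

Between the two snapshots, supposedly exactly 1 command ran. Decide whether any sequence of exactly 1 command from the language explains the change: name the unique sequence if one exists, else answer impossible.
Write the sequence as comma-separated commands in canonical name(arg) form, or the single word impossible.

rotate(0, 180)

from: joint angles (θ0=270°, θ1=180°, θ2=180°)
t=1 rotate(0, 180) ⇒ joint angles (θ0=90°, θ1=180°, θ2=180°)
all 5 alternatives checked — unique.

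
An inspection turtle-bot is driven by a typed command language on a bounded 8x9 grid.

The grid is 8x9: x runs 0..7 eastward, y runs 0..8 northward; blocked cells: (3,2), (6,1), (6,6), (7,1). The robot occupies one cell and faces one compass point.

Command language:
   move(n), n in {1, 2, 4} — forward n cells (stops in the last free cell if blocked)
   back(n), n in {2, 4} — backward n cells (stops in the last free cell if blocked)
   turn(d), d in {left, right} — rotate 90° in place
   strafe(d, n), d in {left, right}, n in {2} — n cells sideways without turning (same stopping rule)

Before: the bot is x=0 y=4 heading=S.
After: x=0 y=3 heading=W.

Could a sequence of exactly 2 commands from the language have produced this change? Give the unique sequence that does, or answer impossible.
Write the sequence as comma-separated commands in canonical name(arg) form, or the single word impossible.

move(1), turn(right)

key: order matters: swapping move(1) and turn(right) lands elsewhere
start: x=0 y=4 heading=S
1. move(1) → x=0 y=3 heading=S
2. turn(right) → x=0 y=3 heading=W
no other 2-command option fits: unique.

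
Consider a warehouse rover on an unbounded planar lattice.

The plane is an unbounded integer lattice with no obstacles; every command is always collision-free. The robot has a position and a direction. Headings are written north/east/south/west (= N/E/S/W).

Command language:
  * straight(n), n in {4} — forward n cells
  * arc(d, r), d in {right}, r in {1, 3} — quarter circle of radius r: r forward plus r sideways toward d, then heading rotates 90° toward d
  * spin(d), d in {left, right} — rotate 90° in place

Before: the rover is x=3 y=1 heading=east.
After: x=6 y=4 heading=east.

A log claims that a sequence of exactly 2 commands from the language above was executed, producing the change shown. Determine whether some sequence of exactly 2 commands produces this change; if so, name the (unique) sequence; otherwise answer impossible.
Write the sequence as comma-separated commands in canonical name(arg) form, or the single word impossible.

spin(left), arc(right, 3)

key: order matters: swapping spin(left) and arc(right, 3) lands elsewhere
start: x=3 y=1 heading=east
t=1 spin(left) ⇒ x=3 y=1 heading=north
t=2 arc(right, 3) ⇒ x=6 y=4 heading=east
all 25 alternatives checked — unique.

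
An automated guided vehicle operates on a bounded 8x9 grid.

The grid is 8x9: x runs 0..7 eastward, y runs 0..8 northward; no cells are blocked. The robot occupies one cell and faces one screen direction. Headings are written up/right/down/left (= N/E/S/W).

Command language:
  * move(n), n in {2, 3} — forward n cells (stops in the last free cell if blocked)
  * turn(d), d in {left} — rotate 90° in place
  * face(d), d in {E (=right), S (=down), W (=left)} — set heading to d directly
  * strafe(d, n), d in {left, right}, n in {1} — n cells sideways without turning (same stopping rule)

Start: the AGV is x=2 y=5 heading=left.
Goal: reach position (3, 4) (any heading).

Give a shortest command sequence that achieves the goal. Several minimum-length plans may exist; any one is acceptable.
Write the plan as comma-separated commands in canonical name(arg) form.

t0: x=2 y=5 heading=left
step 1 (strafe(left, 1)): x=2 y=4 heading=left
step 2 (turn(left)): x=2 y=4 heading=down
step 3 (strafe(left, 1)): x=3 y=4 heading=down
nothing shorter than 3 reaches the goal.

strafe(left, 1), turn(left), strafe(left, 1)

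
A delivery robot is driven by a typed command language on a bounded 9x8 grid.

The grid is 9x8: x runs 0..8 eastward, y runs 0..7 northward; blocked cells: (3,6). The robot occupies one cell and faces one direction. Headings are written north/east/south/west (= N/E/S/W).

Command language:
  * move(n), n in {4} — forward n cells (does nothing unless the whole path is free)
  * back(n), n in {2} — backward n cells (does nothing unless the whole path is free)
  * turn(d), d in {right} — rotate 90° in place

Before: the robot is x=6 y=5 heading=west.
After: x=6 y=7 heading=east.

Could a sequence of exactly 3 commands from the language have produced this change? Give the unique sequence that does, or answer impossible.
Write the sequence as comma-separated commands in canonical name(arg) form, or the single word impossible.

all 27 sequences checked — none match.

impossible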